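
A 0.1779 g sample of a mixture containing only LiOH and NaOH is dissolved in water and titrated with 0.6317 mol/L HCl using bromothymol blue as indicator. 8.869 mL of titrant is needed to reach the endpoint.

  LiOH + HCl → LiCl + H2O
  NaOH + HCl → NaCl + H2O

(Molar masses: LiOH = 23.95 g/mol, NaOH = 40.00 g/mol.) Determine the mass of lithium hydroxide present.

n(HCl) = 0.008869 × 0.6317 = 5.603 × 10^-3 mol
Let x = n(LiOH), y = n(NaOH).
Titrant: 1x + 1y = 5.603 × 10^-3;  mass: 23.95x + 40.00y = 0.1779
Solving, x = 2.879 × 10^-3 mol, y = 2.724 × 10^-3 mol
mass of LiOH = 2.879 × 10^-3 × 23.95 = 0.06894 g

0.06894 g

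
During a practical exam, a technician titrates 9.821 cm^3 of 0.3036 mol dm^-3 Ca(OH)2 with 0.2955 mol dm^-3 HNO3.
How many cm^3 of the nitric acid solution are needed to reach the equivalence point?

20.18 mL

Ca(OH)2 + 2 HNO3 → Ca(NO3)2 + 2 H2O
n(Ca(OH)2) = 0.009821 L × 0.3036 mol/L = 2.982 × 10^-3 mol
From the 2:1 stoichiometry, n(HNO3) = 2/1 × 2.982 × 10^-3 = 5.963 × 10^-3 mol
V(HNO3) = 5.963 × 10^-3 mol / 0.2955 mol/L = 0.02018 L = 20.18 mL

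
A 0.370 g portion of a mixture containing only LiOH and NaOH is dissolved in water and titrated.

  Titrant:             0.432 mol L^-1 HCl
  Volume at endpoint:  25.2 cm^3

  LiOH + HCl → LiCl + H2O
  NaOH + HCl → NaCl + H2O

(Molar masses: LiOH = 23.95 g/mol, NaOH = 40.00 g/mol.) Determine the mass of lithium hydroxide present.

n(HCl) = 0.0252 × 0.432 = 0.0109 mol
Let x = n(LiOH), y = n(NaOH).
Titrant: 1x + 1y = 0.0109;  mass: 23.95x + 40.00y = 0.370
Solving, x = 4.08 × 10^-3 mol, y = 6.81 × 10^-3 mol
mass of LiOH = 4.08 × 10^-3 × 23.95 = 0.0977 g

0.0977 g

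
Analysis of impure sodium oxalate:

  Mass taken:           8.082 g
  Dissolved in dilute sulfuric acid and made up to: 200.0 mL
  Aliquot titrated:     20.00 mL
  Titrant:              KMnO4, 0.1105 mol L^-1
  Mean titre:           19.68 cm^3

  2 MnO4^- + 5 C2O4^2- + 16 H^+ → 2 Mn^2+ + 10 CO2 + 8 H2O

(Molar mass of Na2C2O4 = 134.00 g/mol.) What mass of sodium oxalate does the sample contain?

7.285 g

n(KMnO4) per titration = 0.01968 × 0.1105 = 2.175 × 10^-3 mol
From the 5:2 ratio, n(Na2C2O4) in each aliquot = 5/2 × 2.175 × 10^-3 = 5.437 × 10^-3 mol
n(Na2C2O4) in the whole flask = 5.437 × 10^-3 × 200.0/20.00 = 0.05437 mol
mass of Na2C2O4 = 0.05437 × 134.00 = 7.285 g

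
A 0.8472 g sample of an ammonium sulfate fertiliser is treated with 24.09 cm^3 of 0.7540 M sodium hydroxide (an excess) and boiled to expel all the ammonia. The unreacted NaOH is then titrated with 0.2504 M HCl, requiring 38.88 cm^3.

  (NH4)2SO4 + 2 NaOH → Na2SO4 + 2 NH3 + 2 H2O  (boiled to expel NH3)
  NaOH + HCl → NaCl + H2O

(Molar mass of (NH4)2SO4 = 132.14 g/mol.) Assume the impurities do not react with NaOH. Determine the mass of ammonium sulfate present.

0.5569 g

n(NaOH) added = 0.02409 × 0.7540 = 0.01816 mol
n(HCl) used in back-titration = 0.03888 × 0.2504 = 9.736 × 10^-3 mol
n(NaOH) left over = 9.736 × 10^-3 mol (1:1 ratio)
n(NaOH) consumed by analyte = 0.01816 − 9.736 × 10^-3 = 8.428 × 10^-3 mol
From the 1:2 ratio, n((NH4)2SO4) = 1/2 × 8.428 × 10^-3 = 4.214 × 10^-3 mol
mass of (NH4)2SO4 = 4.214 × 10^-3 × 132.14 = 0.5569 g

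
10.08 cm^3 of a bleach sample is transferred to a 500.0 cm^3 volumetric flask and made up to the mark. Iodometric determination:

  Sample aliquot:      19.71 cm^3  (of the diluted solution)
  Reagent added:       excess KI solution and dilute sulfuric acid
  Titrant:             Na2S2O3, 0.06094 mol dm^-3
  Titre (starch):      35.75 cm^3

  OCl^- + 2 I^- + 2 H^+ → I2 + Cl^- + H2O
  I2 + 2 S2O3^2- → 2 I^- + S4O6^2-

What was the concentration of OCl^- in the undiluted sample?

2.741 mol/L

n(S2O3^2-) = 0.03575 × 0.06094 = 2.179 × 10^-3 mol
n(I2) = n(S2O3^2-)/2 = 1.089 × 10^-3 mol
n(OCl^-) in the aliquot = 1.089 × 10^-3 mol (1:1 ratio)
[OCl^-]_dilute = 1.089 × 10^-3 / 0.01971 = 0.05527 mol/L
[OCl^-]_original = 0.05527 × 500.0/10.08 = 2.741 mol/L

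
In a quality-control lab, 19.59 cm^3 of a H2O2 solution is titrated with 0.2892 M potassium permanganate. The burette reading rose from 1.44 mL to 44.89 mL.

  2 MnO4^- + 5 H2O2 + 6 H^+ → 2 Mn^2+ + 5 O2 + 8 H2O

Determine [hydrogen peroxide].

1.604 M

n(KMnO4) = 0.04345 L × 0.2892 mol/L = 0.01257 mol
From the 5:2 mole ratio, n(H2O2) = 5/2 × 0.01257 = 0.03141 mol
[H2O2] = 0.03141 mol / 0.01959 L = 1.604 mol/L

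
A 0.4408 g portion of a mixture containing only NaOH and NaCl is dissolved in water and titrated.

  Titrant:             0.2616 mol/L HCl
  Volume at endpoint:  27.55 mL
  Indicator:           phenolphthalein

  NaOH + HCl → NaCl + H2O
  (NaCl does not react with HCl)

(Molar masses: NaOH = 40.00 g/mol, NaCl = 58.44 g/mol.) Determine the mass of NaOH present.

n(HCl) = 0.02755 × 0.2616 = 7.207 × 10^-3 mol
Let x = n(NaOH), y = n(NaCl).
Titrant: 1x = 7.207 × 10^-3;  mass: 40.00x + 58.44y = 0.4408
Solving, x = 7.207 × 10^-3 mol, y = 2.610 × 10^-3 mol
mass of NaOH = 7.207 × 10^-3 × 40.00 = 0.2883 g

0.2883 g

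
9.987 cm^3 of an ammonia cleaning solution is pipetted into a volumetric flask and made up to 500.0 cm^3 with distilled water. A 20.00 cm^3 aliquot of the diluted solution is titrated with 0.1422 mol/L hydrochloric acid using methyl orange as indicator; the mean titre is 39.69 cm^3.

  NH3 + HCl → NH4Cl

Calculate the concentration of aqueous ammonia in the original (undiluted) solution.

14.13 mol/L

n(HCl) = 0.03969 × 0.1422 = 5.644 × 10^-3 mol
n(NH3) in the aliquot = 5.644 × 10^-3 mol (1:1 ratio)
[NH3]_dilute = 5.644 × 10^-3 / 0.02000 = 0.2822 mol/L
Dilution factor = 500.0 / 9.987 = 50.07
[NH3]_stock = 0.2822 × 50.07 = 14.13 mol/L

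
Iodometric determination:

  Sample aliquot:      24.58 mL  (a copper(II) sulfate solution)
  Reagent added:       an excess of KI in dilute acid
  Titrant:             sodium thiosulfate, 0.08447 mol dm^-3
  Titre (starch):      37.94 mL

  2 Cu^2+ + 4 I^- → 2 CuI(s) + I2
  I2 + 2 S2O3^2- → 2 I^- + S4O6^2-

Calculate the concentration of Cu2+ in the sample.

n(S2O3^2-) = 0.03794 × 0.08447 = 3.205 × 10^-3 mol
n(I2) = n(S2O3^2-)/2 = 1.602 × 10^-3 mol
From the 2:1 ratio, n(Cu2+) in the aliquot = 2/1 × 1.602 × 10^-3 = 3.205 × 10^-3 mol
[Cu2+] = 3.205 × 10^-3 / 0.02458 = 0.1304 mol/L

0.1304 mol/L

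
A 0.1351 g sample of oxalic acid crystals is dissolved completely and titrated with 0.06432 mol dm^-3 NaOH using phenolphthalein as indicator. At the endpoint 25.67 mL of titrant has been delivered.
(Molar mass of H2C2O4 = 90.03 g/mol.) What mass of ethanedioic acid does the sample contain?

H2C2O4 + 2 NaOH → Na2C2O4 + 2 H2O
n(NaOH) = 0.02567 L × 0.06432 mol/L = 1.651 × 10^-3 mol
From the 1:2 ratio, n(H2C2O4) = 1/2 × 1.651 × 10^-3 = 8.255 × 10^-4 mol
mass of H2C2O4 = 8.255 × 10^-4 × 90.03 g/mol = 0.07432 g

0.07432 g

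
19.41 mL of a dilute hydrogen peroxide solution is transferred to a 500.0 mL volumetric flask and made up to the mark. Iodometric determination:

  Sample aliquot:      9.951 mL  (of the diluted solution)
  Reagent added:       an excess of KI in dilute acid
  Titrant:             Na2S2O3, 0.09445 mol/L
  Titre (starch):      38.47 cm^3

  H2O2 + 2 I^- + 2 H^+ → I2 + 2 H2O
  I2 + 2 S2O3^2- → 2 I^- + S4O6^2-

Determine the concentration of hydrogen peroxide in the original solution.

4.703 mol/L

n(S2O3^2-) = 0.03847 × 0.09445 = 3.633 × 10^-3 mol
n(I2) = n(S2O3^2-)/2 = 1.817 × 10^-3 mol
n(H2O2) in the aliquot = 1.817 × 10^-3 mol (1:1 ratio)
[H2O2]_dilute = 1.817 × 10^-3 / 0.009951 = 0.1826 mol/L
[H2O2]_original = 0.1826 × 500.0/19.41 = 4.703 mol/L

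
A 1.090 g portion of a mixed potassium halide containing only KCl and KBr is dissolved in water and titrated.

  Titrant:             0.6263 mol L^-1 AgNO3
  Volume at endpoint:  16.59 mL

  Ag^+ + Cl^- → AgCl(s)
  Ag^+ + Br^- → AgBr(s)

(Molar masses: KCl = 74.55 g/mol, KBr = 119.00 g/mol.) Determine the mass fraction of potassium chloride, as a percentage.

22.53 %

n(AgNO3) = 0.01659 × 0.6263 = 0.01039 mol
Let x = n(KCl), y = n(KBr).
Titrant: 1x + 1y = 0.01039;  mass: 74.55x + 119.00y = 1.090
Solving, x = 3.295 × 10^-3 mol, y = 7.096 × 10^-3 mol
mass of KCl = 3.295 × 10^-3 × 74.55 = 0.2456 g
% KCl = 0.2456 / 1.090 × 100 = 22.53 %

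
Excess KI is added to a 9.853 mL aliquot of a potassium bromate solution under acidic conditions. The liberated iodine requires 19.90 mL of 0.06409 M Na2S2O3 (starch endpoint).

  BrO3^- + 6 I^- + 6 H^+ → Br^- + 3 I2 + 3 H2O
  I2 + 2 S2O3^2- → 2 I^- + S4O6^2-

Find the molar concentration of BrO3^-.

n(S2O3^2-) = 0.01990 × 0.06409 = 1.275 × 10^-3 mol
n(I2) = n(S2O3^2-)/2 = 6.377 × 10^-4 mol
From the 1:3 ratio, n(BrO3^-) in the aliquot = 1/3 × 6.377 × 10^-4 = 2.126 × 10^-4 mol
[BrO3^-] = 2.126 × 10^-4 / 0.009853 = 0.02157 mol/L

0.02157 M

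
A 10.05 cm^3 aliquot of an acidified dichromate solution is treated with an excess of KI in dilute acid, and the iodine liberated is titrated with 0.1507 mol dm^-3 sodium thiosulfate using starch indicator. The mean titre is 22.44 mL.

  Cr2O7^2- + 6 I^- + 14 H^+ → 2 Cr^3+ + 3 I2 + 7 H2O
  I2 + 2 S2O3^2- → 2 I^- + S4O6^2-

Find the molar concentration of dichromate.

0.05608 mol/L

n(S2O3^2-) = 0.02244 × 0.1507 = 3.382 × 10^-3 mol
n(I2) = n(S2O3^2-)/2 = 1.691 × 10^-3 mol
From the 1:3 ratio, n(Cr2O7^2-) in the aliquot = 1/3 × 1.691 × 10^-3 = 5.636 × 10^-4 mol
[Cr2O7^2-] = 5.636 × 10^-4 / 0.01005 = 0.05608 mol/L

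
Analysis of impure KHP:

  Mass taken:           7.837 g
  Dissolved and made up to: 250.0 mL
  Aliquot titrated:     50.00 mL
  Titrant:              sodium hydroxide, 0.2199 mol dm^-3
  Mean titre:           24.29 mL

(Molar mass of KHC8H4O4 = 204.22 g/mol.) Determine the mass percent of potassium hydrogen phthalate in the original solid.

KHC8H4O4 + NaOH → KNaC8H4O4 + H2O
n(NaOH) per titration = 0.02429 × 0.2199 = 5.341 × 10^-3 mol
n(KHC8H4O4) in each aliquot = 5.341 × 10^-3 mol (1:1 ratio)
n(KHC8H4O4) in the whole flask = 5.341 × 10^-3 × 250.0/50.00 = 0.02671 mol
mass of KHC8H4O4 = 0.02671 × 204.22 = 5.454 g
% KHC8H4O4 = 5.454 / 7.837 × 100 = 69.59 %

69.59 %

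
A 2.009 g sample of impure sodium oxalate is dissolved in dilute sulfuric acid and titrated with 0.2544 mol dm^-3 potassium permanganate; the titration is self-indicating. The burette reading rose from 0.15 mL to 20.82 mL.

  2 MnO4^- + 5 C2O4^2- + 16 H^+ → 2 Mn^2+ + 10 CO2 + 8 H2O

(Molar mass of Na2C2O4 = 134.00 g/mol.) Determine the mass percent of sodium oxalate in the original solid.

n(KMnO4) = 0.02067 L × 0.2544 mol/L = 5.258 × 10^-3 mol
From the 5:2 ratio, n(Na2C2O4) = 5/2 × 5.258 × 10^-3 = 0.01315 mol
mass of Na2C2O4 = 0.01315 × 134.00 g/mol = 1.762 g
% Na2C2O4 = 1.762 / 2.009 × 100 = 87.68 %

87.68 %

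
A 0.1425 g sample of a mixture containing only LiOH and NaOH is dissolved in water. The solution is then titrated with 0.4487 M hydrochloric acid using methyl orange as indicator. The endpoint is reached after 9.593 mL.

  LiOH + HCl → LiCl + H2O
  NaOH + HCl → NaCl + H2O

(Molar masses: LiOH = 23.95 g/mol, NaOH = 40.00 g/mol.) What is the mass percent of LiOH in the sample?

n(HCl) = 0.009593 × 0.4487 = 4.304 × 10^-3 mol
Let x = n(LiOH), y = n(NaOH).
Titrant: 1x + 1y = 4.304 × 10^-3;  mass: 23.95x + 40.00y = 0.1425
Solving, x = 1.849 × 10^-3 mol, y = 2.455 × 10^-3 mol
mass of LiOH = 1.849 × 10^-3 × 23.95 = 0.04428 g
% LiOH = 0.04428 / 0.1425 × 100 = 31.07 %

31.07 %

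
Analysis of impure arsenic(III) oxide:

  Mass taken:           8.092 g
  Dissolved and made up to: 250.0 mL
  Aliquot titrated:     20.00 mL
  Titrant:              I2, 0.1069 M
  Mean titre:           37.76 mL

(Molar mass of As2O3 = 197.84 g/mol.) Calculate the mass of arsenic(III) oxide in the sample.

4.991 g

As2O3 + 2 I2 + 2 H2O → As2O5 + 4 HI
n(I2) per titration = 0.03776 × 0.1069 = 4.037 × 10^-3 mol
From the 1:2 ratio, n(As2O3) in each aliquot = 1/2 × 4.037 × 10^-3 = 2.018 × 10^-3 mol
n(As2O3) in the whole flask = 2.018 × 10^-3 × 250.0/20.00 = 0.02523 mol
mass of As2O3 = 0.02523 × 197.84 = 4.991 g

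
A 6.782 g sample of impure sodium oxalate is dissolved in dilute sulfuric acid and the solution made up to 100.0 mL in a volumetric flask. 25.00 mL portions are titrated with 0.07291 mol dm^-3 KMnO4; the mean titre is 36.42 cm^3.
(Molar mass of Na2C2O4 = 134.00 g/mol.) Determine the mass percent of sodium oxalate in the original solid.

52.47 %

2 MnO4^- + 5 C2O4^2- + 16 H^+ → 2 Mn^2+ + 10 CO2 + 8 H2O
n(KMnO4) per titration = 0.03642 × 0.07291 = 2.655 × 10^-3 mol
From the 5:2 ratio, n(Na2C2O4) in each aliquot = 5/2 × 2.655 × 10^-3 = 6.638 × 10^-3 mol
n(Na2C2O4) in the whole flask = 6.638 × 10^-3 × 100.0/25.00 = 0.02655 mol
mass of Na2C2O4 = 0.02655 × 134.00 = 3.558 g
% Na2C2O4 = 3.558 / 6.782 × 100 = 52.47 %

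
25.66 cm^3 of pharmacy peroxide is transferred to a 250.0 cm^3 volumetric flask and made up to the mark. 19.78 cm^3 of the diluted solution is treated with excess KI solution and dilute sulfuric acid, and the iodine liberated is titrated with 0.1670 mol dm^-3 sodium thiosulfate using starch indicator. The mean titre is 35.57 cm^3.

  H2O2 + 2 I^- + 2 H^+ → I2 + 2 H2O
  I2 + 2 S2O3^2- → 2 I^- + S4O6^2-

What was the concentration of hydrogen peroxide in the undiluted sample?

1.463 mol/L

n(S2O3^2-) = 0.03557 × 0.1670 = 5.940 × 10^-3 mol
n(I2) = n(S2O3^2-)/2 = 2.970 × 10^-3 mol
n(H2O2) in the aliquot = 2.970 × 10^-3 mol (1:1 ratio)
[H2O2]_dilute = 2.970 × 10^-3 / 0.01978 = 0.1502 mol/L
[H2O2]_original = 0.1502 × 250.0/25.66 = 1.463 mol/L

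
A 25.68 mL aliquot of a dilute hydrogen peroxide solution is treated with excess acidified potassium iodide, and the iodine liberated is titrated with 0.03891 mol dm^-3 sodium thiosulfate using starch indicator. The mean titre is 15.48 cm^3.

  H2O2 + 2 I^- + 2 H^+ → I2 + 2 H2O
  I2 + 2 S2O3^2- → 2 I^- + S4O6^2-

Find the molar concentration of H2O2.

n(S2O3^2-) = 0.01548 × 0.03891 = 6.023 × 10^-4 mol
n(I2) = n(S2O3^2-)/2 = 3.012 × 10^-4 mol
n(H2O2) in the aliquot = 3.012 × 10^-4 mol (1:1 ratio)
[H2O2] = 3.012 × 10^-4 / 0.02568 = 0.01173 mol/L

0.01173 mol/L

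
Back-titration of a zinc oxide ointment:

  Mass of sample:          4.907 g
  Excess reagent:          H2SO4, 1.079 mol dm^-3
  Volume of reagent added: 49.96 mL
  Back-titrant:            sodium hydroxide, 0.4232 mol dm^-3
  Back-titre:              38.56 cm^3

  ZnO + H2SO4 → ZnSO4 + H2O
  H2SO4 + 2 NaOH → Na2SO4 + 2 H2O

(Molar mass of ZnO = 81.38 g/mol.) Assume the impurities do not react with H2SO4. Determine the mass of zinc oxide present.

3.723 g

n(H2SO4) added = 0.04996 × 1.079 = 0.05391 mol
n(NaOH) used in back-titration = 0.03856 × 0.4232 = 0.01632 mol
From the 1:2 ratio, n(H2SO4) left over = 1/2 × 0.01632 = 8.159 × 10^-3 mol
n(H2SO4) consumed by analyte = 0.05391 − 8.159 × 10^-3 = 0.04575 mol
n(ZnO) = 0.04575 mol (1:1 ratio)
mass of ZnO = 0.04575 × 81.38 = 3.723 g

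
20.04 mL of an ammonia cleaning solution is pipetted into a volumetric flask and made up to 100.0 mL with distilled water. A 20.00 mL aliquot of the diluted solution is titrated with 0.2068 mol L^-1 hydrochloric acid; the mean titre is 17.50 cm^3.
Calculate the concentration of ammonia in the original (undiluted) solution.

0.9029 mol/L

NH3 + HCl → NH4Cl
n(HCl) = 0.01750 × 0.2068 = 3.619 × 10^-3 mol
n(NH3) in the aliquot = 3.619 × 10^-3 mol (1:1 ratio)
[NH3]_dilute = 3.619 × 10^-3 / 0.02000 = 0.1809 mol/L
Dilution factor = 100.0 / 20.04 = 4.990
[NH3]_stock = 0.1809 × 4.990 = 0.9029 mol/L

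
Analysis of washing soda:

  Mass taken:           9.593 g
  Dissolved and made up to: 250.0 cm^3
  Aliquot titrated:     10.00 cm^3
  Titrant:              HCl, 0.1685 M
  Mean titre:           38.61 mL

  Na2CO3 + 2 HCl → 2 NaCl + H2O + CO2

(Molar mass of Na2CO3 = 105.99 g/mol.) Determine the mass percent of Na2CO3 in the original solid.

89.85 %

n(HCl) per titration = 0.03861 × 0.1685 = 6.506 × 10^-3 mol
From the 1:2 ratio, n(Na2CO3) in each aliquot = 1/2 × 6.506 × 10^-3 = 3.253 × 10^-3 mol
n(Na2CO3) in the whole flask = 3.253 × 10^-3 × 250.0/10.00 = 0.08132 mol
mass of Na2CO3 = 0.08132 × 105.99 = 8.619 g
% Na2CO3 = 8.619 / 9.593 × 100 = 89.85 %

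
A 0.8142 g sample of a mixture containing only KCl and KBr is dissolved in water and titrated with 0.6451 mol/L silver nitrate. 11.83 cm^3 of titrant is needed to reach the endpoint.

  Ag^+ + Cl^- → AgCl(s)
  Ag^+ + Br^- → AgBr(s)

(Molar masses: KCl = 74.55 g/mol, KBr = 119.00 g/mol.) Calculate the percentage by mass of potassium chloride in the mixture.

n(AgNO3) = 0.01183 × 0.6451 = 7.632 × 10^-3 mol
Let x = n(KCl), y = n(KBr).
Titrant: 1x + 1y = 7.632 × 10^-3;  mass: 74.55x + 119.00y = 0.8142
Solving, x = 2.114 × 10^-3 mol, y = 5.518 × 10^-3 mol
mass of KCl = 2.114 × 10^-3 × 74.55 = 0.1576 g
% KCl = 0.1576 / 0.8142 × 100 = 19.35 %

19.35 %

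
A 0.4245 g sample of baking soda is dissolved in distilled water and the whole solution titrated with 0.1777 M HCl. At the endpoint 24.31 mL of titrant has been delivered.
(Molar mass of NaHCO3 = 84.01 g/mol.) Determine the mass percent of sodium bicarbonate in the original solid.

NaHCO3 + HCl → NaCl + H2O + CO2
n(HCl) = 0.02431 L × 0.1777 mol/L = 4.320 × 10^-3 mol
n(NaHCO3) = 4.320 × 10^-3 mol (1:1 ratio)
mass of NaHCO3 = 4.320 × 10^-3 × 84.01 g/mol = 0.3629 g
% NaHCO3 = 0.3629 / 0.4245 × 100 = 85.49 %

85.49 %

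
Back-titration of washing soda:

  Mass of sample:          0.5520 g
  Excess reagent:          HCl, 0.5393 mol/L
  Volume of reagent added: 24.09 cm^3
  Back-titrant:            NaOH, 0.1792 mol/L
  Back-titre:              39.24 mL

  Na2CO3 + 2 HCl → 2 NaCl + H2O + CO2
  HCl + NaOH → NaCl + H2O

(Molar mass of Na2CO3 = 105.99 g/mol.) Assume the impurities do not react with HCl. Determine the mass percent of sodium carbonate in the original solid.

n(HCl) added = 0.02409 × 0.5393 = 0.01299 mol
n(NaOH) used in back-titration = 0.03924 × 0.1792 = 7.032 × 10^-3 mol
n(HCl) left over = 7.032 × 10^-3 mol (1:1 ratio)
n(HCl) consumed by analyte = 0.01299 − 7.032 × 10^-3 = 5.960 × 10^-3 mol
From the 1:2 ratio, n(Na2CO3) = 1/2 × 5.960 × 10^-3 = 2.980 × 10^-3 mol
mass of Na2CO3 = 2.980 × 10^-3 × 105.99 = 0.3158 g
% Na2CO3 = 0.3158 / 0.5520 × 100 = 57.22 %

57.22 %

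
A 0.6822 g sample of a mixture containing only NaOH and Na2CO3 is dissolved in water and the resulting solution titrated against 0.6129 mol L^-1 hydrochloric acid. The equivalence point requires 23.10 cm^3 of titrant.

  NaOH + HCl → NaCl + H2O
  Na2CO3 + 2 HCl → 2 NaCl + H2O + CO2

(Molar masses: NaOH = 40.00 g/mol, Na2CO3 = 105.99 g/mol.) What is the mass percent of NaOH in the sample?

n(HCl) = 0.02310 × 0.6129 = 0.01416 mol
Let x = n(NaOH), y = n(Na2CO3).
Titrant: 1x + 2y = 0.01416;  mass: 40.00x + 105.99y = 0.6822
Solving, x = 5.241 × 10^-3 mol, y = 4.459 × 10^-3 mol
mass of NaOH = 5.241 × 10^-3 × 40.00 = 0.2096 g
% NaOH = 0.2096 / 0.6822 × 100 = 30.73 %

30.73 %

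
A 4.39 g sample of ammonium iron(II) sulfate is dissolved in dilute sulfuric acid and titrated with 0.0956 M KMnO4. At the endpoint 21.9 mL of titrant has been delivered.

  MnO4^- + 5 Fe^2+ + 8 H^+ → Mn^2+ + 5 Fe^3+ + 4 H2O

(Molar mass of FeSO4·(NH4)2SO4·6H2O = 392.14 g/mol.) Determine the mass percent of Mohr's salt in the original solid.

n(KMnO4) = 0.0219 L × 0.0956 mol/L = 2.09 × 10^-3 mol
From the 5:1 ratio, n(FeSO4·(NH4)2SO4·6H2O) = 5/1 × 2.09 × 10^-3 = 0.0105 mol
mass of FeSO4·(NH4)2SO4·6H2O = 0.0105 × 392.14 g/mol = 4.10 g
% FeSO4·(NH4)2SO4·6H2O = 4.10 / 4.39 × 100 = 93.5 %

93.5 %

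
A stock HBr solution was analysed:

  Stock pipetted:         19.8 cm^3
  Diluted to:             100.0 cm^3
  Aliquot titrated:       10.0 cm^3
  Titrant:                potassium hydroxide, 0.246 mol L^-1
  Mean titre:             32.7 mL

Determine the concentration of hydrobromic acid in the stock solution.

4.06 mol/L

HBr + KOH → KBr + H2O
n(KOH) = 0.0327 × 0.246 = 8.04 × 10^-3 mol
n(HBr) in the aliquot = 8.04 × 10^-3 mol (1:1 ratio)
[HBr]_dilute = 8.04 × 10^-3 / 0.0100 = 0.804 mol/L
Dilution factor = 100.0 / 19.8 = 5.051
[HBr]_stock = 0.804 × 5.051 = 4.06 mol/L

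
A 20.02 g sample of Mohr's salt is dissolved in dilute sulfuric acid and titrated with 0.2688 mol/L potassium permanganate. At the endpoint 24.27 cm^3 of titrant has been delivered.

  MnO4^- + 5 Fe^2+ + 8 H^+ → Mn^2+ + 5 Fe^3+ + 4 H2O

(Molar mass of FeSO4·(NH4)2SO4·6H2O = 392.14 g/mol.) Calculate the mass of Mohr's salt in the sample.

12.79 g

n(KMnO4) = 0.02427 L × 0.2688 mol/L = 6.524 × 10^-3 mol
From the 5:1 ratio, n(FeSO4·(NH4)2SO4·6H2O) = 5/1 × 6.524 × 10^-3 = 0.03262 mol
mass of FeSO4·(NH4)2SO4·6H2O = 0.03262 × 392.14 g/mol = 12.79 g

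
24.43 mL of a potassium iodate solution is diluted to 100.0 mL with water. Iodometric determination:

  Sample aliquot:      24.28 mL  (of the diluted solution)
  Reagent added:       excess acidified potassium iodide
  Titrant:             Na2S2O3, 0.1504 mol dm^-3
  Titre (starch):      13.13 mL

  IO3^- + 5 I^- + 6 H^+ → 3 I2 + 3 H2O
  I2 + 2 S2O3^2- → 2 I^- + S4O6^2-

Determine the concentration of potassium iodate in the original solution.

n(S2O3^2-) = 0.01313 × 0.1504 = 1.975 × 10^-3 mol
n(I2) = n(S2O3^2-)/2 = 9.874 × 10^-4 mol
From the 1:3 ratio, n(IO3^-) in the aliquot = 1/3 × 9.874 × 10^-4 = 3.291 × 10^-4 mol
[IO3^-]_dilute = 3.291 × 10^-4 / 0.02428 = 0.01356 mol/L
[IO3^-]_original = 0.01356 × 100.0/24.43 = 0.05549 mol/L

0.05549 mol/L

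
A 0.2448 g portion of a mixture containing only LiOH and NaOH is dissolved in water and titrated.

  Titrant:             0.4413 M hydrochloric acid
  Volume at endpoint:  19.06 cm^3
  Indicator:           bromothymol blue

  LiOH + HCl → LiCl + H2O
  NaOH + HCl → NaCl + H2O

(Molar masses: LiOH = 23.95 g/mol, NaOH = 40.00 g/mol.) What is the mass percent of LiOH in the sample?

n(HCl) = 0.01906 × 0.4413 = 8.411 × 10^-3 mol
Let x = n(LiOH), y = n(NaOH).
Titrant: 1x + 1y = 8.411 × 10^-3;  mass: 23.95x + 40.00y = 0.2448
Solving, x = 5.710 × 10^-3 mol, y = 2.701 × 10^-3 mol
mass of LiOH = 5.710 × 10^-3 × 23.95 = 0.1368 g
% LiOH = 0.1368 / 0.2448 × 100 = 55.86 %

55.86 %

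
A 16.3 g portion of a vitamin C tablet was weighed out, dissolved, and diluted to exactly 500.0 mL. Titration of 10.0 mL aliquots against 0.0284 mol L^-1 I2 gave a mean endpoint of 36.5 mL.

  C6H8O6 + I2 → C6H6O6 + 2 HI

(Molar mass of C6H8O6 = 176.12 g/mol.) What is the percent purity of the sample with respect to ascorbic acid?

n(I2) per titration = 0.0365 × 0.0284 = 1.04 × 10^-3 mol
n(C6H8O6) in each aliquot = 1.04 × 10^-3 mol (1:1 ratio)
n(C6H8O6) in the whole flask = 1.04 × 10^-3 × 500.0/10.0 = 0.0518 mol
mass of C6H8O6 = 0.0518 × 176.12 = 9.13 g
% C6H8O6 = 9.13 / 16.3 × 100 = 56.0 %

56.0 %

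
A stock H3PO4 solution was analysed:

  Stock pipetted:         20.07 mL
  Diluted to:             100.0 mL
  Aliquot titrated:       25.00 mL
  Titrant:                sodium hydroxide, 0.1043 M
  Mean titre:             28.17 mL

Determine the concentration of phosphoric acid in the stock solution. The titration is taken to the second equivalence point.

0.2928 M

H3PO4 + 2 NaOH → Na2HPO4 + 2 H2O
n(NaOH) = 0.02817 × 0.1043 = 2.938 × 10^-3 mol
From the 1:2 ratio, n(H3PO4) in the aliquot = 1/2 × 2.938 × 10^-3 = 1.469 × 10^-3 mol
[H3PO4]_dilute = 1.469 × 10^-3 / 0.02500 = 0.05876 mol/L
Dilution factor = 100.0 / 20.07 = 4.983
[H3PO4]_stock = 0.05876 × 4.983 = 0.2928 mol/L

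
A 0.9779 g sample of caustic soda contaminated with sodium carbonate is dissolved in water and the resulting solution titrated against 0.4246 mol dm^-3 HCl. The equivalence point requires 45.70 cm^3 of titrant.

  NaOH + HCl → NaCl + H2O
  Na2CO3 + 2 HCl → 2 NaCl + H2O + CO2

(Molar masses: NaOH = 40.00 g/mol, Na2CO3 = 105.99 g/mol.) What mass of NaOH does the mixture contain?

n(HCl) = 0.04570 × 0.4246 = 0.01940 mol
Let x = n(NaOH), y = n(Na2CO3).
Titrant: 1x + 2y = 0.01940;  mass: 40.00x + 105.99y = 0.9779
Solving, x = 3.880 × 10^-3 mol, y = 7.762 × 10^-3 mol
mass of NaOH = 3.880 × 10^-3 × 40.00 = 0.1552 g

0.1552 g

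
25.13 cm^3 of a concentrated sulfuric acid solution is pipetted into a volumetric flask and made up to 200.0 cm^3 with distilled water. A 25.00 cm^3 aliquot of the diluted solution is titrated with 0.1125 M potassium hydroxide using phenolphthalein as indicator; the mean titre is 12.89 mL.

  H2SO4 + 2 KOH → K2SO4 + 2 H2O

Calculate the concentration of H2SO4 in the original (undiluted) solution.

0.2308 M

n(KOH) = 0.01289 × 0.1125 = 1.450 × 10^-3 mol
From the 1:2 ratio, n(H2SO4) in the aliquot = 1/2 × 1.450 × 10^-3 = 7.251 × 10^-4 mol
[H2SO4]_dilute = 7.251 × 10^-4 / 0.02500 = 0.02900 mol/L
Dilution factor = 200.0 / 25.13 = 7.959
[H2SO4]_stock = 0.02900 × 7.959 = 0.2308 mol/L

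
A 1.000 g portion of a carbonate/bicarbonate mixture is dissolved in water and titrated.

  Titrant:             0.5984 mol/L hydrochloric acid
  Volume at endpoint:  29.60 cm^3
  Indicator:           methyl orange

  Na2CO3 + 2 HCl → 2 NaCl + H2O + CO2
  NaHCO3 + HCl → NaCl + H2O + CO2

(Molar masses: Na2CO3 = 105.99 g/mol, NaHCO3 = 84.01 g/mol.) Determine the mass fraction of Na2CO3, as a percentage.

83.39 %

n(HCl) = 0.02960 × 0.5984 = 0.01771 mol
Let x = n(Na2CO3), y = n(NaHCO3).
Titrant: 2x + 1y = 0.01771;  mass: 105.99x + 84.01y = 1.000
Solving, x = 7.868 × 10^-3 mol, y = 1.977 × 10^-3 mol
mass of Na2CO3 = 7.868 × 10^-3 × 105.99 = 0.8339 g
% Na2CO3 = 0.8339 / 1.000 × 100 = 83.39 %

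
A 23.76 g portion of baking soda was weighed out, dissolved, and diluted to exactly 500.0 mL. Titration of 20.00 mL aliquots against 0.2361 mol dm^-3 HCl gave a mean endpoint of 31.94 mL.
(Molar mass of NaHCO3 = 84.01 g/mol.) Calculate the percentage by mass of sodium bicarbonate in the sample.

66.66 %

NaHCO3 + HCl → NaCl + H2O + CO2
n(HCl) per titration = 0.03194 × 0.2361 = 7.541 × 10^-3 mol
n(NaHCO3) in each aliquot = 7.541 × 10^-3 mol (1:1 ratio)
n(NaHCO3) in the whole flask = 7.541 × 10^-3 × 500.0/20.00 = 0.1885 mol
mass of NaHCO3 = 0.1885 × 84.01 = 15.84 g
% NaHCO3 = 15.84 / 23.76 × 100 = 66.66 %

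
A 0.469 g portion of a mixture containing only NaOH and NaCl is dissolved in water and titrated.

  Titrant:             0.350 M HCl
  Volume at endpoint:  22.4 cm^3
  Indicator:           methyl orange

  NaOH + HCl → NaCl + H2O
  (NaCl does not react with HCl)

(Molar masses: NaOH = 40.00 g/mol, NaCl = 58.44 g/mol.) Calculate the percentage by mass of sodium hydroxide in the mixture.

66.9 %

n(HCl) = 0.0224 × 0.350 = 7.84 × 10^-3 mol
Let x = n(NaOH), y = n(NaCl).
Titrant: 1x = 7.84 × 10^-3;  mass: 40.00x + 58.44y = 0.469
Solving, x = 7.84 × 10^-3 mol, y = 2.66 × 10^-3 mol
mass of NaOH = 7.84 × 10^-3 × 40.00 = 0.314 g
% NaOH = 0.314 / 0.469 × 100 = 66.9 %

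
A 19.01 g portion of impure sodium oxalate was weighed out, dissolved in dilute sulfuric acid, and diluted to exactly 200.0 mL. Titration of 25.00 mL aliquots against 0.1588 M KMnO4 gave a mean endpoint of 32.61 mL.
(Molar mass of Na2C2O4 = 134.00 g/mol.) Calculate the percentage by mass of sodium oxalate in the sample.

73.01 %

2 MnO4^- + 5 C2O4^2- + 16 H^+ → 2 Mn^2+ + 10 CO2 + 8 H2O
n(KMnO4) per titration = 0.03261 × 0.1588 = 5.178 × 10^-3 mol
From the 5:2 ratio, n(Na2C2O4) in each aliquot = 5/2 × 5.178 × 10^-3 = 0.01295 mol
n(Na2C2O4) in the whole flask = 0.01295 × 200.0/25.00 = 0.1036 mol
mass of Na2C2O4 = 0.1036 × 134.00 = 13.88 g
% Na2C2O4 = 13.88 / 19.01 × 100 = 73.01 %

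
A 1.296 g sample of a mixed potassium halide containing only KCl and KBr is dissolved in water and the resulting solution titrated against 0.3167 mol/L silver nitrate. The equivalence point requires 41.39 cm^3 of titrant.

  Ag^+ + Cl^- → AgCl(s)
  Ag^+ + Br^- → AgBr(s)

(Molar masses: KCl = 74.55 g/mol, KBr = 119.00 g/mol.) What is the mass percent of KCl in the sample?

n(AgNO3) = 0.04139 × 0.3167 = 0.01311 mol
Let x = n(KCl), y = n(KBr).
Titrant: 1x + 1y = 0.01311;  mass: 74.55x + 119.00y = 1.296
Solving, x = 5.936 × 10^-3 mol, y = 7.172 × 10^-3 mol
mass of KCl = 5.936 × 10^-3 × 74.55 = 0.4426 g
% KCl = 0.4426 / 1.296 × 100 = 34.15 %

34.15 %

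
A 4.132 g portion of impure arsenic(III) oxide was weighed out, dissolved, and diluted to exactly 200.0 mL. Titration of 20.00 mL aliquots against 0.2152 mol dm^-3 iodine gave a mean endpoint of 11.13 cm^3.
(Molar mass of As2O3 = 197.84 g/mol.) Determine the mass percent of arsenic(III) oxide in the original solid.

As2O3 + 2 I2 + 2 H2O → As2O5 + 4 HI
n(I2) per titration = 0.01113 × 0.2152 = 2.395 × 10^-3 mol
From the 1:2 ratio, n(As2O3) in each aliquot = 1/2 × 2.395 × 10^-3 = 1.198 × 10^-3 mol
n(As2O3) in the whole flask = 1.198 × 10^-3 × 200.0/20.00 = 0.01198 mol
mass of As2O3 = 0.01198 × 197.84 = 2.369 g
% As2O3 = 2.369 / 4.132 × 100 = 57.34 %

57.34 %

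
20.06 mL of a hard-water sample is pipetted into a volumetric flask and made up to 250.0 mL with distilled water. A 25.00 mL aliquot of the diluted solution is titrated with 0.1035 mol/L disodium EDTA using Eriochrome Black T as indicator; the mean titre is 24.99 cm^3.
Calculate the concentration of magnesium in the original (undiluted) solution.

1.289 mol/L

Mg^2+ + EDTA^4- → [Mg(EDTA)]^2-
n(EDTA) = 0.02499 × 0.1035 = 2.586 × 10^-3 mol
n(Mg2+) in the aliquot = 2.586 × 10^-3 mol (1:1 ratio)
[Mg2+]_dilute = 2.586 × 10^-3 / 0.02500 = 0.1035 mol/L
Dilution factor = 250.0 / 20.06 = 12.46
[Mg2+]_stock = 0.1035 × 12.46 = 1.289 mol/L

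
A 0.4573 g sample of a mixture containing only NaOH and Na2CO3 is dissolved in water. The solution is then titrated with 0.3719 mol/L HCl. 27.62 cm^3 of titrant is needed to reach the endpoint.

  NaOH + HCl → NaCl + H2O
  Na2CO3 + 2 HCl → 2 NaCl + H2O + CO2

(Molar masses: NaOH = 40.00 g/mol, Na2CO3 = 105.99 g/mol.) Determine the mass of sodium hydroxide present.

n(HCl) = 0.02762 × 0.3719 = 0.01027 mol
Let x = n(NaOH), y = n(Na2CO3).
Titrant: 1x + 2y = 0.01027;  mass: 40.00x + 105.99y = 0.4573
Solving, x = 6.699 × 10^-3 mol, y = 1.786 × 10^-3 mol
mass of NaOH = 6.699 × 10^-3 × 40.00 = 0.2680 g

0.2680 g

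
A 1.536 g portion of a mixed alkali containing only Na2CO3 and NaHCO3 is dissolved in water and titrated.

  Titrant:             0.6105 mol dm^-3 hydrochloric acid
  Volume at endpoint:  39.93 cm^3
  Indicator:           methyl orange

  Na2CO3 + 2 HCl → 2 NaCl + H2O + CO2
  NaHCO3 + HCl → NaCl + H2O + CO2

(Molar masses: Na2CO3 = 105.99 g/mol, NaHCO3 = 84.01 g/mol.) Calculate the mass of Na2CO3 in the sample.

0.8747 g

n(HCl) = 0.03993 × 0.6105 = 0.02438 mol
Let x = n(Na2CO3), y = n(NaHCO3).
Titrant: 2x + 1y = 0.02438;  mass: 105.99x + 84.01y = 1.536
Solving, x = 8.253 × 10^-3 mol, y = 7.871 × 10^-3 mol
mass of Na2CO3 = 8.253 × 10^-3 × 105.99 = 0.8747 g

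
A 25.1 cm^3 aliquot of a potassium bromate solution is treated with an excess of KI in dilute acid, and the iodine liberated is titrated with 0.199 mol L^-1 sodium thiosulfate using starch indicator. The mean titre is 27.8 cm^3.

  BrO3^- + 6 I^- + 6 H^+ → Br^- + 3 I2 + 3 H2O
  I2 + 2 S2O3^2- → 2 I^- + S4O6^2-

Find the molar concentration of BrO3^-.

0.0367 mol/L

n(S2O3^2-) = 0.0278 × 0.199 = 5.53 × 10^-3 mol
n(I2) = n(S2O3^2-)/2 = 2.77 × 10^-3 mol
From the 1:3 ratio, n(BrO3^-) in the aliquot = 1/3 × 2.77 × 10^-3 = 9.22 × 10^-4 mol
[BrO3^-] = 9.22 × 10^-4 / 0.0251 = 0.0367 mol/L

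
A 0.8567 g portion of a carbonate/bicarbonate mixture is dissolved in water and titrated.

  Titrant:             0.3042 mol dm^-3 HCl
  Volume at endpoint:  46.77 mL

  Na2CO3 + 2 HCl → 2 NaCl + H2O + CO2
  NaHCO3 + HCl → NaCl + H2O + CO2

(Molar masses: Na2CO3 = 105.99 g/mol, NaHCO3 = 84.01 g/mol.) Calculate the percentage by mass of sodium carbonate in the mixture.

67.52 %

n(HCl) = 0.04677 × 0.3042 = 0.01423 mol
Let x = n(Na2CO3), y = n(NaHCO3).
Titrant: 2x + 1y = 0.01423;  mass: 105.99x + 84.01y = 0.8567
Solving, x = 5.458 × 10^-3 mol, y = 3.312 × 10^-3 mol
mass of Na2CO3 = 5.458 × 10^-3 × 105.99 = 0.5785 g
% Na2CO3 = 0.5785 / 0.8567 × 100 = 67.52 %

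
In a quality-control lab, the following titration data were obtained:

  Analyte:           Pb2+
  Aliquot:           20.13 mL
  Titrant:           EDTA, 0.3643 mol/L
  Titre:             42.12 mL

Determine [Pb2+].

0.7623 mol/L

Pb^2+ + EDTA^4- → [Pb(EDTA)]^2-
n(EDTA) = 0.04212 L × 0.3643 mol/L = 0.01534 mol
n(Pb2+) = 0.01534 mol (1:1 mole ratio)
[Pb2+] = 0.01534 mol / 0.02013 L = 0.7623 mol/L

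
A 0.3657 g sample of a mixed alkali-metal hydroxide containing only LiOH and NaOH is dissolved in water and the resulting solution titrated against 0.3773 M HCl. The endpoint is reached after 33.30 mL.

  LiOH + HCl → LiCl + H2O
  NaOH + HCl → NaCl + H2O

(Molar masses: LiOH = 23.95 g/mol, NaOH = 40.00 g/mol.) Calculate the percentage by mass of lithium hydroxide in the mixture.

55.85 %

n(HCl) = 0.03330 × 0.3773 = 0.01256 mol
Let x = n(LiOH), y = n(NaOH).
Titrant: 1x + 1y = 0.01256;  mass: 23.95x + 40.00y = 0.3657
Solving, x = 8.527 × 10^-3 mol, y = 4.037 × 10^-3 mol
mass of LiOH = 8.527 × 10^-3 × 23.95 = 0.2042 g
% LiOH = 0.2042 / 0.3657 × 100 = 55.85 %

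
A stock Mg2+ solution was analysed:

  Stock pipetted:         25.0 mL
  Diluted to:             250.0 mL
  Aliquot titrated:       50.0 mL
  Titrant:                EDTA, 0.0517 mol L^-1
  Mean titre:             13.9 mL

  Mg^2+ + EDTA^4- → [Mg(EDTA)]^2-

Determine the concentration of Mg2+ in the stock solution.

n(EDTA) = 0.0139 × 0.0517 = 7.19 × 10^-4 mol
n(Mg2+) in the aliquot = 7.19 × 10^-4 mol (1:1 ratio)
[Mg2+]_dilute = 7.19 × 10^-4 / 0.0500 = 0.0144 mol/L
Dilution factor = 250.0 / 25.0 = 10.00
[Mg2+]_stock = 0.0144 × 10.00 = 0.144 mol/L

0.144 mol/L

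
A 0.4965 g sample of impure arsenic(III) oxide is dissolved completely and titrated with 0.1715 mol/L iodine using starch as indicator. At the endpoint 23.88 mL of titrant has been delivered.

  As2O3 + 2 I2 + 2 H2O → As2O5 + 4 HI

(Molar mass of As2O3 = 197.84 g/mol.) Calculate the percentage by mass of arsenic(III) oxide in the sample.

81.59 %

n(I2) = 0.02388 L × 0.1715 mol/L = 4.095 × 10^-3 mol
From the 1:2 ratio, n(As2O3) = 1/2 × 4.095 × 10^-3 = 2.048 × 10^-3 mol
mass of As2O3 = 2.048 × 10^-3 × 197.84 g/mol = 0.4051 g
% As2O3 = 0.4051 / 0.4965 × 100 = 81.59 %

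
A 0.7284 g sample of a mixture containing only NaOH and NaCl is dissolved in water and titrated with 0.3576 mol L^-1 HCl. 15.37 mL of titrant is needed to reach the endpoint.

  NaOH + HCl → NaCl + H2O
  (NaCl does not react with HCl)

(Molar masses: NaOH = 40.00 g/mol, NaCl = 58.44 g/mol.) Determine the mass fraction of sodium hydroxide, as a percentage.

n(HCl) = 0.01537 × 0.3576 = 5.496 × 10^-3 mol
Let x = n(NaOH), y = n(NaCl).
Titrant: 1x = 5.496 × 10^-3;  mass: 40.00x + 58.44y = 0.7284
Solving, x = 5.496 × 10^-3 mol, y = 8.702 × 10^-3 mol
mass of NaOH = 5.496 × 10^-3 × 40.00 = 0.2199 g
% NaOH = 0.2199 / 0.7284 × 100 = 30.18 %

30.18 %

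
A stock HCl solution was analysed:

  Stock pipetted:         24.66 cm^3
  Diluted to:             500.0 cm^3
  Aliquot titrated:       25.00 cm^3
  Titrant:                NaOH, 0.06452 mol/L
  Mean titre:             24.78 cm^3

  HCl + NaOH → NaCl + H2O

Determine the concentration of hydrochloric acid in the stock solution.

1.297 mol/L

n(NaOH) = 0.02478 × 0.06452 = 1.599 × 10^-3 mol
n(HCl) in the aliquot = 1.599 × 10^-3 mol (1:1 ratio)
[HCl]_dilute = 1.599 × 10^-3 / 0.02500 = 0.06395 mol/L
Dilution factor = 500.0 / 24.66 = 20.28
[HCl]_stock = 0.06395 × 20.28 = 1.297 mol/L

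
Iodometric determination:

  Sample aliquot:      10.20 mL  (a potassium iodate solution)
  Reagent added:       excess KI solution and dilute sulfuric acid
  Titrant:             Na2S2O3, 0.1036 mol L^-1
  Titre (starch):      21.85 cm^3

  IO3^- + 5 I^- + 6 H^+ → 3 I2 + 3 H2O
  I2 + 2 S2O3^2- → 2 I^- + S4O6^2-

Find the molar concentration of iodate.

0.03699 mol/L

n(S2O3^2-) = 0.02185 × 0.1036 = 2.264 × 10^-3 mol
n(I2) = n(S2O3^2-)/2 = 1.132 × 10^-3 mol
From the 1:3 ratio, n(IO3^-) in the aliquot = 1/3 × 1.132 × 10^-3 = 3.773 × 10^-4 mol
[IO3^-] = 3.773 × 10^-4 / 0.01020 = 0.03699 mol/L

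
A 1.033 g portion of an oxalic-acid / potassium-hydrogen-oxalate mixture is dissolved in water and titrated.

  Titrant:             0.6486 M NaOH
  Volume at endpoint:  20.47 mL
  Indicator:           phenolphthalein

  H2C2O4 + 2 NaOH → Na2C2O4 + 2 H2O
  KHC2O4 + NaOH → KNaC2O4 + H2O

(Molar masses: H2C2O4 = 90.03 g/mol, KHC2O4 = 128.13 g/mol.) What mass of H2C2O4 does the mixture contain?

0.3619 g

n(NaOH) = 0.02047 × 0.6486 = 0.01328 mol
Let x = n(H2C2O4), y = n(KHC2O4).
Titrant: 2x + 1y = 0.01328;  mass: 90.03x + 128.13y = 1.033
Solving, x = 4.020 × 10^-3 mol, y = 5.238 × 10^-3 mol
mass of H2C2O4 = 4.020 × 10^-3 × 90.03 = 0.3619 g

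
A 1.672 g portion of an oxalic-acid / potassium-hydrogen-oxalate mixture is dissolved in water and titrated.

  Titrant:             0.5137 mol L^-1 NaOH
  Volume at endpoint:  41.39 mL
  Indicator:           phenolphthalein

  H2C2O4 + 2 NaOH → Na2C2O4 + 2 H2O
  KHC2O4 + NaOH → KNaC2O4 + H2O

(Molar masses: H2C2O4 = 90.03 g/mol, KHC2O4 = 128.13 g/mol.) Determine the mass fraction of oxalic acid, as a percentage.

n(NaOH) = 0.04139 × 0.5137 = 0.02126 mol
Let x = n(H2C2O4), y = n(KHC2O4).
Titrant: 2x + 1y = 0.02126;  mass: 90.03x + 128.13y = 1.672
Solving, x = 6.330 × 10^-3 mol, y = 8.601 × 10^-3 mol
mass of H2C2O4 = 6.330 × 10^-3 × 90.03 = 0.5699 g
% H2C2O4 = 0.5699 / 1.672 × 100 = 34.09 %

34.09 %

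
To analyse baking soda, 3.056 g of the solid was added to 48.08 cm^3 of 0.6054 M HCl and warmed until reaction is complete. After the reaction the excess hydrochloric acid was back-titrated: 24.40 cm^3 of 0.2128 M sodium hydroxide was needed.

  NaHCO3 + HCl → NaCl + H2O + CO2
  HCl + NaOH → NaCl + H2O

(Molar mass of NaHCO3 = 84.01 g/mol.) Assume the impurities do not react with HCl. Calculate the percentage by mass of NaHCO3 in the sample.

65.74 %

n(HCl) added = 0.04808 × 0.6054 = 0.02911 mol
n(NaOH) used in back-titration = 0.02440 × 0.2128 = 5.192 × 10^-3 mol
n(HCl) left over = 5.192 × 10^-3 mol (1:1 ratio)
n(HCl) consumed by analyte = 0.02911 − 5.192 × 10^-3 = 0.02392 mol
n(NaHCO3) = 0.02392 mol (1:1 ratio)
mass of NaHCO3 = 0.02392 × 84.01 = 2.009 g
% NaHCO3 = 2.009 / 3.056 × 100 = 65.74 %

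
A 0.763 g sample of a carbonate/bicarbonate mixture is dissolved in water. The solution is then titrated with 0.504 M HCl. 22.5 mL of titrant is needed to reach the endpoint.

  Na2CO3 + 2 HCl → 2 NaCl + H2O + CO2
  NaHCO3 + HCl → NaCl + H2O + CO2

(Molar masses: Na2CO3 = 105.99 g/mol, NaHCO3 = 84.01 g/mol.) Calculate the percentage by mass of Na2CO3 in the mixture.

n(HCl) = 0.0225 × 0.504 = 0.0113 mol
Let x = n(Na2CO3), y = n(NaHCO3).
Titrant: 2x + 1y = 0.0113;  mass: 105.99x + 84.01y = 0.763
Solving, x = 3.06 × 10^-3 mol, y = 5.22 × 10^-3 mol
mass of Na2CO3 = 3.06 × 10^-3 × 105.99 = 0.324 g
% Na2CO3 = 0.324 / 0.763 × 100 = 42.5 %

42.5 %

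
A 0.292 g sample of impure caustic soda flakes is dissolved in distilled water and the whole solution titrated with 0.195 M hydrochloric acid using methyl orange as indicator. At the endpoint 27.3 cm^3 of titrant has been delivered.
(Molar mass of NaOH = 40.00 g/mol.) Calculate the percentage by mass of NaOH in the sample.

NaOH + HCl → NaCl + H2O
n(HCl) = 0.0273 L × 0.195 mol/L = 5.32 × 10^-3 mol
n(NaOH) = 5.32 × 10^-3 mol (1:1 ratio)
mass of NaOH = 5.32 × 10^-3 × 40.00 g/mol = 0.213 g
% NaOH = 0.213 / 0.292 × 100 = 72.9 %

72.9 %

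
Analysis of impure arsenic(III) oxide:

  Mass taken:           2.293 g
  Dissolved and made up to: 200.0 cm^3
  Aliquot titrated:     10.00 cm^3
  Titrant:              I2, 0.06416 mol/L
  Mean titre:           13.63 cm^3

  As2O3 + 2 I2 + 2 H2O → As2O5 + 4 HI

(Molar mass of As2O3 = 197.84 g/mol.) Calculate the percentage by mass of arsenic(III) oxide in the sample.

75.45 %

n(I2) per titration = 0.01363 × 0.06416 = 8.745 × 10^-4 mol
From the 1:2 ratio, n(As2O3) in each aliquot = 1/2 × 8.745 × 10^-4 = 4.373 × 10^-4 mol
n(As2O3) in the whole flask = 4.373 × 10^-4 × 200.0/10.00 = 8.745 × 10^-3 mol
mass of As2O3 = 8.745 × 10^-3 × 197.84 = 1.730 g
% As2O3 = 1.730 / 2.293 × 100 = 75.45 %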